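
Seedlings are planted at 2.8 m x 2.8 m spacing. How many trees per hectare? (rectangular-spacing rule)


Formula: TPH = 10000 m^2/ha / (spacing_x * spacing_y)
Area per tree = 2.8 m * 2.8 m = 7.84 m^2
TPH = 10000 / 7.84 = 1276 trees/ha

1276


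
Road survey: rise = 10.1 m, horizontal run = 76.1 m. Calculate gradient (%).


Formula: Gradient = rise / run * 100
Gradient = 10.1 / 76.1 * 100 = 13.3%

13.3


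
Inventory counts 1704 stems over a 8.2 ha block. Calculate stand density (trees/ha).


Formula: Stand Density = N_trees / Area_ha
Density = 1704 trees / 8.2 ha
Density = 208 trees/ha

208


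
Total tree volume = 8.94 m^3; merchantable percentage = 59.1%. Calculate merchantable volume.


Formula: MV = V_total * (merchantable_pct / 100)
Merchantable fraction = 59.1% / 100 = 0.591
MV = 8.94 m^3 * 0.591 = 5.284 m^3

5.284


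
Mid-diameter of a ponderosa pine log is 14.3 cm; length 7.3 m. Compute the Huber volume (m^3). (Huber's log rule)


Huber: V = Am * L,  Am = pi*(Dm/200)^2
Am = pi*(14.3/200)^2 = 0.016061 m^2
V = 0.016061*7.3 = 0.1172 m^3

0.1172


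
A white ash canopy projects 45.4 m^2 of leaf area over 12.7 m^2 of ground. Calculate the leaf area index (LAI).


Formula: LAI = total leaf area / ground area  (dimensionless)
LAI = 45.4 m^2 / 12.7 m^2
LAI = 3.57

3.57


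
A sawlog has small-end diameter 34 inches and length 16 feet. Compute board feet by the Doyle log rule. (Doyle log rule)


Doyle: BF = (D - 4)^2 * L / 16
Adjusted diameter = 34 - 4 = 30 in
(D-4)^2 = 30^2 = 900
BF = 900 * 16 / 16 = 900 BF

900


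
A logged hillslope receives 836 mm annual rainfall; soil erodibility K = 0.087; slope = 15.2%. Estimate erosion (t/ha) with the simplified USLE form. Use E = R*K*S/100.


Formula: E = R * K * S / 100  (simplified USLE)
R * K = 836 * 0.087 = 72.732
E = 72.732 * 15.2 / 100 = 11.06 t/ha

11.06


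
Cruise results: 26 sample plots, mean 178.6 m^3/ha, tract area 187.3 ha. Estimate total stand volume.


Formula: Total Volume = Mean Volume per ha * Total Area
Total Volume = 178.6 m^3/ha * 187.3 ha
Total Volume = 33452 m^3

33452


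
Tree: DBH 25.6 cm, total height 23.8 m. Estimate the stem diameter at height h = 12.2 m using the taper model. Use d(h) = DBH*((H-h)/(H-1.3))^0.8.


Taper: d(h) = DBH * ((H - h) / (H - 1.3))^0.8
Numerator = H - h = 23.8 - 12.2 = 11.6 m
Denominator = H - 1.3 = 23.8 - 1.3 = 22.5 m
Ratio = 11.6 / 22.5 = 0.51556
d = 25.6 * 0.51556^0.8 = 15.1 cm

15.1


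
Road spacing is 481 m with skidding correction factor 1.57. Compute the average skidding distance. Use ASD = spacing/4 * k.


Formula: ASD = (spacing / 4) * correction
Uncorrected distance = spacing / 4 = 481 / 4 = 120.25 m
ASD = 120.25 * 1.57 = 189 m

189


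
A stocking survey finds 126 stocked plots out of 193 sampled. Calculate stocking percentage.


Formula: Stocking % = stocked plots / total plots * 100
Stocking = 126 / 193 * 100
Stocking = 0.6528 * 100 = 65.3%

65.3


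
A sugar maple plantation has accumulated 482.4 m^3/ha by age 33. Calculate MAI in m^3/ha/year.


Formula: MAI = Total Volume / Stand Age
MAI = 482.4 m^3/ha / 33 years
MAI = 14.62 m^3/ha/year

14.62


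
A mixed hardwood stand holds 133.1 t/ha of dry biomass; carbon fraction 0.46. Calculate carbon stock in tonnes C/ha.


Formula: Carbon Stock = Biomass * Carbon Fraction
C = 133.1 t/ha * 0.46
C = 61.2 t C/ha

61.2


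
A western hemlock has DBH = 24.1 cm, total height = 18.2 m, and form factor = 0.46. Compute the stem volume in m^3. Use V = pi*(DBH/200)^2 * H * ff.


Formula: V = pi * (DBH/200)^2 * H * ff
Radius = DBH/200 = 24.1/200 = 0.1205 m
Radius^2 = 0.1205^2 = 0.01452025 m^2
V = pi * 0.01452025 * 18.2 * 0.46
V = 0.382 m^3

0.382


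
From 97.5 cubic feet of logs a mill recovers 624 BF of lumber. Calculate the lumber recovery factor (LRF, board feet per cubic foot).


Formula: LRF = Lumber Output (BF) / Log Input (ft^3)
LRF = 624 BF / 97.5 ft^3
LRF = 6.4 BF/ft^3

6.4


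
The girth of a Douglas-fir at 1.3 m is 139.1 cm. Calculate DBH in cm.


Formula: DBH = C / pi
DBH = 139.1 / pi
pi = 3.14159...
DBH = 44.3 cm

44.3


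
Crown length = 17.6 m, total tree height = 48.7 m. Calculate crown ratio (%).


Formula: Crown Ratio = (Crown Length / Total Height) * 100
CR = (17.6 m / 48.7 m) * 100
CR = 0.3614 * 100 = 36.1%

36.1


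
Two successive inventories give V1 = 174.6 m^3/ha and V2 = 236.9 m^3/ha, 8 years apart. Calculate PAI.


Formula: PAI = (V_T2 - V_T1) / (T2 - T1)
Volume increment = 236.9 - 174.6 = 62.3 m^3/ha
PAI = 62.3 / 8 = 7.79 m^3/ha/year

7.79


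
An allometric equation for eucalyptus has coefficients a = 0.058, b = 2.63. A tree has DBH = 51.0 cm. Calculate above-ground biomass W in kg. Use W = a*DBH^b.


Formula: W = a * DBH^b  (allometric power law)
DBH^b = 51.0^2.63 = 30967.7436
W = 0.058 * 30967.7436 = 1796.1 kg

1796.1


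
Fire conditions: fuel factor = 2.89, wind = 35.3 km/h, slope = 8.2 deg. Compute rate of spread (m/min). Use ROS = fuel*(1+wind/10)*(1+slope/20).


Formula: ROS = fuel * (1 + wind/10) * (1 + slope/20)
Wind factor = 1 + 35.3/10 = 4.53
Slope factor = 1 + 8.2/20 = 1.41
ROS = 2.89 * 4.53 * 1.41 = 18.46 m/min

18.46


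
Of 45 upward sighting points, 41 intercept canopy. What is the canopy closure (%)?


Formula: Canopy closure = covered points / total points * 100
Closure = 41 / 45 * 100
Closure = 0.9111 * 100 = 91.1%

91.1


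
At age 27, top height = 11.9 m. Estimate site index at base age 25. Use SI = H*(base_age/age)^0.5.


Formula: SI = H_dom * (base_age / age)^0.5
Age ratio = 25 / 27 = 0.92593
sqrt(age_ratio) = 0.96225
SI = 11.9 * 0.96225 = 11.5 m

11.5


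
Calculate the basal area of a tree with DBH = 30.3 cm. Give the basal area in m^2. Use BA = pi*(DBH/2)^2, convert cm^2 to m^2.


Formula: BA = pi * (DBH/2)^2 / 10000  (cm^2 to m^2)
Radius = DBH/2 = 30.3/2 = 15.15 cm
BA = pi * 15.15^2 / 10000
   = 721.0662 cm^2 / 10000
   = 0.0721 m^2

0.0721


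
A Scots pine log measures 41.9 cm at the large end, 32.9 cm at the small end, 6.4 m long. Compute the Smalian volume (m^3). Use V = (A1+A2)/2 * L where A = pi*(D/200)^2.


Smalian: V = (A1 + A2)/2 * L,  A = pi*(D/200)^2
A1 = pi*(41.9/200)^2 = 0.137885 m^2
A2 = pi*(32.9/200)^2 = 0.085012 m^2
V = (0.137885+0.085012)/2*6.4 = 0.7133 m^3

0.7133


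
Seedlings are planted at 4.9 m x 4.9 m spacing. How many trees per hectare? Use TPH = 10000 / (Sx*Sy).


Formula: TPH = 10000 m^2/ha / (spacing_x * spacing_y)
Area per tree = 4.9 m * 4.9 m = 24.01 m^2
TPH = 10000 / 24.01 = 416 trees/ha

416


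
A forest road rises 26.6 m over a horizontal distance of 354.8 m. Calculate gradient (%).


Formula: Gradient = rise / run * 100
Gradient = 26.6 / 354.8 * 100 = 7.5%

7.5


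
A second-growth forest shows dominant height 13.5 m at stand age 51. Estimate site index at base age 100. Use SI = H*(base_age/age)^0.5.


Formula: SI = H_dom * (base_age / age)^0.5
Age ratio = 100 / 51 = 1.96078
sqrt(age_ratio) = 1.40028
SI = 13.5 * 1.40028 = 18.9 m

18.9


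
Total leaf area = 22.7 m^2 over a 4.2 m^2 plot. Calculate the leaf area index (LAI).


Formula: LAI = total leaf area / ground area  (dimensionless)
LAI = 22.7 m^2 / 4.2 m^2
LAI = 5.4

5.4


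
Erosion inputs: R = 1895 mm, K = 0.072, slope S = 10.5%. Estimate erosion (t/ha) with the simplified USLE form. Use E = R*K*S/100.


Formula: E = R * K * S / 100  (simplified USLE)
R * K = 1895 * 0.072 = 136.44
E = 136.44 * 10.5 / 100 = 14.33 t/ha

14.33


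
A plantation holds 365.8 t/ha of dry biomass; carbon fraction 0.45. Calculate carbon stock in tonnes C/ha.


Formula: Carbon Stock = Biomass * Carbon Fraction
C = 365.8 t/ha * 0.45
C = 164.6 t C/ha

164.6


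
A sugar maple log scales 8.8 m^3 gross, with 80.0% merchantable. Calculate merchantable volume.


Formula: MV = V_total * (merchantable_pct / 100)
Merchantable fraction = 80.0% / 100 = 0.8
MV = 8.8 m^3 * 0.8 = 7.04 m^3

7.04


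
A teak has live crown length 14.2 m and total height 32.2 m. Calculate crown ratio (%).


Formula: Crown Ratio = (Crown Length / Total Height) * 100
CR = (14.2 m / 32.2 m) * 100
CR = 0.441 * 100 = 44.1%

44.1


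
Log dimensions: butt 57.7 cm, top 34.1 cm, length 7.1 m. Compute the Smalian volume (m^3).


Smalian: V = (A1 + A2)/2 * L,  A = pi*(D/200)^2
A1 = pi*(57.7/200)^2 = 0.261482 m^2
A2 = pi*(34.1/200)^2 = 0.091327 m^2
V = (0.261482+0.091327)/2*7.1 = 1.2525 m^3

1.2525


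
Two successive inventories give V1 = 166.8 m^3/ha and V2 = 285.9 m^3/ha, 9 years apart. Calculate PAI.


Formula: PAI = (V_T2 - V_T1) / (T2 - T1)
Volume increment = 285.9 - 166.8 = 119.1 m^3/ha
PAI = 119.1 / 9 = 13.23 m^3/ha/year

13.23


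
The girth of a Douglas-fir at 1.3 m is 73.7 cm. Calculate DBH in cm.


Formula: DBH = C / pi
DBH = 73.7 / pi
pi = 3.14159...
DBH = 23.5 cm

23.5


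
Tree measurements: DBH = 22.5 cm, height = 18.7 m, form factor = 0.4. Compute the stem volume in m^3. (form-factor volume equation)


Formula: V = pi * (DBH/200)^2 * H * ff
Radius = DBH/200 = 22.5/200 = 0.1125 m
Radius^2 = 0.1125^2 = 0.01265625 m^2
V = pi * 0.01265625 * 18.7 * 0.4
V = 0.297 m^3

0.297


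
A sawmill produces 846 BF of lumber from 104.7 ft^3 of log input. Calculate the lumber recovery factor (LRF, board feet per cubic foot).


Formula: LRF = Lumber Output (BF) / Log Input (ft^3)
LRF = 846 BF / 104.7 ft^3
LRF = 8.08 BF/ft^3

8.08


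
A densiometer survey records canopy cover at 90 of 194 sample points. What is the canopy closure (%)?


Formula: Canopy closure = covered points / total points * 100
Closure = 90 / 194 * 100
Closure = 0.4639 * 100 = 46.4%

46.4


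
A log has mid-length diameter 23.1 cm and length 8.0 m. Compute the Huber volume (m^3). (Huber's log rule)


Huber: V = Am * L,  Am = pi*(Dm/200)^2
Am = pi*(23.1/200)^2 = 0.04191 m^2
V = 0.04191*8.0 = 0.3353 m^3

0.3353


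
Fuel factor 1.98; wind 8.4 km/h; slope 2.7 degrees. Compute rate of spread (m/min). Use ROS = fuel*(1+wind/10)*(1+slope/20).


Formula: ROS = fuel * (1 + wind/10) * (1 + slope/20)
Wind factor = 1 + 8.4/10 = 1.84
Slope factor = 1 + 2.7/20 = 1.135
ROS = 1.98 * 1.84 * 1.135 = 4.14 m/min

4.14


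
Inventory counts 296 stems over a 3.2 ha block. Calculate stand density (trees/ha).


Formula: Stand Density = N_trees / Area_ha
Density = 296 trees / 3.2 ha
Density = 93 trees/ha

93


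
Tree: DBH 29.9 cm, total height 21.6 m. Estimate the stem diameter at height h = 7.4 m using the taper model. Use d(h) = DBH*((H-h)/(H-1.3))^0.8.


Taper: d(h) = DBH * ((H - h) / (H - 1.3))^0.8
Numerator = H - h = 21.6 - 7.4 = 14.2 m
Denominator = H - 1.3 = 21.6 - 1.3 = 20.3 m
Ratio = 14.2 / 20.3 = 0.69951
d = 29.9 * 0.69951^0.8 = 22.5 cm

22.5


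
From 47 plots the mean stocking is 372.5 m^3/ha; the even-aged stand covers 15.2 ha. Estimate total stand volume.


Formula: Total Volume = Mean Volume per ha * Total Area
Total Volume = 372.5 m^3/ha * 15.2 ha
Total Volume = 5662 m^3

5662


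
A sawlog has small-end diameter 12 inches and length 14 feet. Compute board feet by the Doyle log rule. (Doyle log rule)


Doyle: BF = (D - 4)^2 * L / 16
Adjusted diameter = 12 - 4 = 8 in
(D-4)^2 = 8^2 = 64
BF = 64 * 14 / 16 = 56 BF

56


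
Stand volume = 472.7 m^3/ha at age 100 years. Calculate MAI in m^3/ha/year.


Formula: MAI = Total Volume / Stand Age
MAI = 472.7 m^3/ha / 100 years
MAI = 4.73 m^3/ha/year

4.73


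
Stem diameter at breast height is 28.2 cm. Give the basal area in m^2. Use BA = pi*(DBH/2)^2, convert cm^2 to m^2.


Formula: BA = pi * (DBH/2)^2 / 10000  (cm^2 to m^2)
Radius = DBH/2 = 28.2/2 = 14.1 cm
BA = pi * 14.1^2 / 10000
   = 624.58 cm^2 / 10000
   = 0.0625 m^2

0.0625


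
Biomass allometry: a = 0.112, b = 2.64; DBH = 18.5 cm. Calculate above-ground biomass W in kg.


Formula: W = a * DBH^b  (allometric power law)
DBH^b = 18.5^2.64 = 2214.7941
W = 0.112 * 2214.7941 = 248.1 kg

248.1


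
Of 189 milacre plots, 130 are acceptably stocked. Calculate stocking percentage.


Formula: Stocking % = stocked plots / total plots * 100
Stocking = 130 / 189 * 100
Stocking = 0.6878 * 100 = 68.8%

68.8


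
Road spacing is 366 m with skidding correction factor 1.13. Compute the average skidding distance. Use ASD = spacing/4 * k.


Formula: ASD = (spacing / 4) * correction
Uncorrected distance = spacing / 4 = 366 / 4 = 91.5 m
ASD = 91.5 * 1.13 = 103 m

103


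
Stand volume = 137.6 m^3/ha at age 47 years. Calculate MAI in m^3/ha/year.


Formula: MAI = Total Volume / Stand Age
MAI = 137.6 m^3/ha / 47 years
MAI = 2.93 m^3/ha/year

2.93


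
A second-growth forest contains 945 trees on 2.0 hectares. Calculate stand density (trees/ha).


Formula: Stand Density = N_trees / Area_ha
Density = 945 trees / 2.0 ha
Density = 473 trees/ha

473


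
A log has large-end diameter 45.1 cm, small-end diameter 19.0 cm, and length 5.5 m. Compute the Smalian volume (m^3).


Smalian: V = (A1 + A2)/2 * L,  A = pi*(D/200)^2
A1 = pi*(45.1/200)^2 = 0.159751 m^2
A2 = pi*(19.0/200)^2 = 0.028353 m^2
V = (0.159751+0.028353)/2*5.5 = 0.5173 m^3

0.5173


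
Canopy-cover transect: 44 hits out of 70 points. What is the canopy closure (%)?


Formula: Canopy closure = covered points / total points * 100
Closure = 44 / 70 * 100
Closure = 0.6286 * 100 = 62.9%

62.9


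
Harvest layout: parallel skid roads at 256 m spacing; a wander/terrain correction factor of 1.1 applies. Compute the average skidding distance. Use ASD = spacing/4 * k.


Formula: ASD = (spacing / 4) * correction
Uncorrected distance = spacing / 4 = 256 / 4 = 64 m
ASD = 64 * 1.1 = 70 m

70


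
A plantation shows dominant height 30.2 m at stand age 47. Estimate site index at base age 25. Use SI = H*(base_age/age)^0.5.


Formula: SI = H_dom * (base_age / age)^0.5
Age ratio = 25 / 47 = 0.53191
sqrt(age_ratio) = 0.72932
SI = 30.2 * 0.72932 = 22.0 m

22.0


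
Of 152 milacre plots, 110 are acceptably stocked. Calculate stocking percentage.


Formula: Stocking % = stocked plots / total plots * 100
Stocking = 110 / 152 * 100
Stocking = 0.7237 * 100 = 72.4%

72.4


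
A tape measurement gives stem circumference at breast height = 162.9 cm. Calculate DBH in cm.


Formula: DBH = C / pi
DBH = 162.9 / pi
pi = 3.14159...
DBH = 51.9 cm

51.9


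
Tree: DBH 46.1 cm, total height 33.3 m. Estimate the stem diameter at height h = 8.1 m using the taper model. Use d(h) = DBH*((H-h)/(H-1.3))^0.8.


Taper: d(h) = DBH * ((H - h) / (H - 1.3))^0.8
Numerator = H - h = 33.3 - 8.1 = 25.2 m
Denominator = H - 1.3 = 33.3 - 1.3 = 32.0 m
Ratio = 25.2 / 32.0 = 0.7875
d = 46.1 * 0.7875^0.8 = 38.1 cm

38.1


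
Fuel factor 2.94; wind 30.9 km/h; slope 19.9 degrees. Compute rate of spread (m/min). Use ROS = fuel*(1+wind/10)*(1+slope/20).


Formula: ROS = fuel * (1 + wind/10) * (1 + slope/20)
Wind factor = 1 + 30.9/10 = 4.09
Slope factor = 1 + 19.9/20 = 1.995
ROS = 2.94 * 4.09 * 1.995 = 23.99 m/min

23.99


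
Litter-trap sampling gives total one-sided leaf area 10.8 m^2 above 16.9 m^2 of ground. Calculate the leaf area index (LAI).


Formula: LAI = total leaf area / ground area  (dimensionless)
LAI = 10.8 m^2 / 16.9 m^2
LAI = 0.64

0.64


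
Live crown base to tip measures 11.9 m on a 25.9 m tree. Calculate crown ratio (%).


Formula: Crown Ratio = (Crown Length / Total Height) * 100
CR = (11.9 m / 25.9 m) * 100
CR = 0.4595 * 100 = 45.9%

45.9


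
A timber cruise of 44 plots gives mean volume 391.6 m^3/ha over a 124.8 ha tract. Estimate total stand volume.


Formula: Total Volume = Mean Volume per ha * Total Area
Total Volume = 391.6 m^3/ha * 124.8 ha
Total Volume = 48872 m^3

48872


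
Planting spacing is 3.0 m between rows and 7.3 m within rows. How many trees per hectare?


Formula: TPH = 10000 m^2/ha / (spacing_x * spacing_y)
Area per tree = 3.0 m * 7.3 m = 21.9 m^2
TPH = 10000 / 21.9 = 457 trees/ha

457


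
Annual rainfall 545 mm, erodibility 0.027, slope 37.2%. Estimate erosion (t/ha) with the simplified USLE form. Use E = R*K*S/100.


Formula: E = R * K * S / 100  (simplified USLE)
R * K = 545 * 0.027 = 14.715
E = 14.715 * 37.2 / 100 = 5.47 t/ha

5.47


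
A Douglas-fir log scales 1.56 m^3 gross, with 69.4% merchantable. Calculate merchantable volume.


Formula: MV = V_total * (merchantable_pct / 100)
Merchantable fraction = 69.4% / 100 = 0.694
MV = 1.56 m^3 * 0.694 = 1.083 m^3

1.083


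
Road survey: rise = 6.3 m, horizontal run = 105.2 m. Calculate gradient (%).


Formula: Gradient = rise / run * 100
Gradient = 6.3 / 105.2 * 100 = 6.0%

6.0


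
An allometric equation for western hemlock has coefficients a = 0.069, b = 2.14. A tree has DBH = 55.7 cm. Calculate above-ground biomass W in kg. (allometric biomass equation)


Formula: W = a * DBH^b  (allometric power law)
DBH^b = 55.7^2.14 = 5446.6581
W = 0.069 * 5446.6581 = 375.8 kg

375.8


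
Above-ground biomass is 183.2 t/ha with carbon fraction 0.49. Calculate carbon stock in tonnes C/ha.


Formula: Carbon Stock = Biomass * Carbon Fraction
C = 183.2 t/ha * 0.49
C = 89.8 t C/ha

89.8


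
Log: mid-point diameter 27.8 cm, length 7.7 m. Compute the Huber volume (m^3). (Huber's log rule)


Huber: V = Am * L,  Am = pi*(Dm/200)^2
Am = pi*(27.8/200)^2 = 0.060699 m^2
V = 0.060699*7.7 = 0.4674 m^3

0.4674


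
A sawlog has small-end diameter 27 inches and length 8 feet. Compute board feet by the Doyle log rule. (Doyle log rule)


Doyle: BF = (D - 4)^2 * L / 16
Adjusted diameter = 27 - 4 = 23 in
(D-4)^2 = 23^2 = 529
BF = 529 * 8 / 16 = 265 BF

265


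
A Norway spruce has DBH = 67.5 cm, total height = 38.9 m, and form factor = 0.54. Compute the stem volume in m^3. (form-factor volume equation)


Formula: V = pi * (DBH/200)^2 * H * ff
Radius = DBH/200 = 67.5/200 = 0.3375 m
Radius^2 = 0.3375^2 = 0.11390625 m^2
V = pi * 0.11390625 * 38.9 * 0.54
V = 7.517 m^3

7.517


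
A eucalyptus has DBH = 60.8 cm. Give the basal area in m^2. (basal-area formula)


Formula: BA = pi * (DBH/2)^2 / 10000  (cm^2 to m^2)
Radius = DBH/2 = 60.8/2 = 30.4 cm
BA = pi * 30.4^2 / 10000
   = 2903.3343 cm^2 / 10000
   = 0.2903 m^2

0.2903


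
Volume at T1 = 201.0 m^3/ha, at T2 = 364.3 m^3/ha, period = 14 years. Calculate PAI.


Formula: PAI = (V_T2 - V_T1) / (T2 - T1)
Volume increment = 364.3 - 201.0 = 163.3 m^3/ha
PAI = 163.3 / 14 = 11.66 m^3/ha/year

11.66


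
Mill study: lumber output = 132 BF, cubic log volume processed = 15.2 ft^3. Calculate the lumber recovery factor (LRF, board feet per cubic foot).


Formula: LRF = Lumber Output (BF) / Log Input (ft^3)
LRF = 132 BF / 15.2 ft^3
LRF = 8.68 BF/ft^3

8.68


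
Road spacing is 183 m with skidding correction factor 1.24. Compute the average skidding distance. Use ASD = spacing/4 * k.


Formula: ASD = (spacing / 4) * correction
Uncorrected distance = spacing / 4 = 183 / 4 = 45.75 m
ASD = 45.75 * 1.24 = 57 m

57


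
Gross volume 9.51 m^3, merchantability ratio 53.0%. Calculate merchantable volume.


Formula: MV = V_total * (merchantable_pct / 100)
Merchantable fraction = 53.0% / 100 = 0.53
MV = 9.51 m^3 * 0.53 = 5.04 m^3

5.04


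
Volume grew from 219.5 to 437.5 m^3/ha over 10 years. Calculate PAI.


Formula: PAI = (V_T2 - V_T1) / (T2 - T1)
Volume increment = 437.5 - 219.5 = 218.0 m^3/ha
PAI = 218.0 / 10 = 21.8 m^3/ha/year

21.8


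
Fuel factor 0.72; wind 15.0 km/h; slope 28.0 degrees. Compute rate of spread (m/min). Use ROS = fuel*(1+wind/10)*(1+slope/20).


Formula: ROS = fuel * (1 + wind/10) * (1 + slope/20)
Wind factor = 1 + 15.0/10 = 2.5
Slope factor = 1 + 28.0/20 = 2.4
ROS = 0.72 * 2.5 * 2.4 = 4.32 m/min

4.32


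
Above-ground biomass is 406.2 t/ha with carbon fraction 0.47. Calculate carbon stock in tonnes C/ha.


Formula: Carbon Stock = Biomass * Carbon Fraction
C = 406.2 t/ha * 0.47
C = 190.9 t C/ha

190.9


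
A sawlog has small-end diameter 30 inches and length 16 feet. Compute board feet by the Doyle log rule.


Doyle: BF = (D - 4)^2 * L / 16
Adjusted diameter = 30 - 4 = 26 in
(D-4)^2 = 26^2 = 676
BF = 676 * 16 / 16 = 676 BF

676


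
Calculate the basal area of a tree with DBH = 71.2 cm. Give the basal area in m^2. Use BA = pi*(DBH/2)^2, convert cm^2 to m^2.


Formula: BA = pi * (DBH/2)^2 / 10000  (cm^2 to m^2)
Radius = DBH/2 = 71.2/2 = 35.6 cm
BA = pi * 35.6^2 / 10000
   = 3981.5289 cm^2 / 10000
   = 0.3982 m^2

0.3982


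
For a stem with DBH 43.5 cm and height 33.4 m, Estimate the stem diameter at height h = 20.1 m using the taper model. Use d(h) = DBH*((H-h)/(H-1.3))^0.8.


Taper: d(h) = DBH * ((H - h) / (H - 1.3))^0.8
Numerator = H - h = 33.4 - 20.1 = 13.3 m
Denominator = H - 1.3 = 33.4 - 1.3 = 32.1 m
Ratio = 13.3 / 32.1 = 0.41433
d = 43.5 * 0.41433^0.8 = 21.5 cm

21.5


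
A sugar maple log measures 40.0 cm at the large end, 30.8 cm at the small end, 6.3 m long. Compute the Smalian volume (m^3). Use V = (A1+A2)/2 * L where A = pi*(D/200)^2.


Smalian: V = (A1 + A2)/2 * L,  A = pi*(D/200)^2
A1 = pi*(40.0/200)^2 = 0.125664 m^2
A2 = pi*(30.8/200)^2 = 0.074506 m^2
V = (0.125664+0.074506)/2*6.3 = 0.6305 m^3

0.6305


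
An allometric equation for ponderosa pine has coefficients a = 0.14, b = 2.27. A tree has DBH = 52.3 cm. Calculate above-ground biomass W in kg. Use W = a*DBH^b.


Formula: W = a * DBH^b  (allometric power law)
DBH^b = 52.3^2.27 = 7961.5721
W = 0.14 * 7961.5721 = 1114.6 kg

1114.6


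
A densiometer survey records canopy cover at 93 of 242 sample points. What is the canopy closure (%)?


Formula: Canopy closure = covered points / total points * 100
Closure = 93 / 242 * 100
Closure = 0.3843 * 100 = 38.4%

38.4


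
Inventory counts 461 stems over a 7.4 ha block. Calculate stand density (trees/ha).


Formula: Stand Density = N_trees / Area_ha
Density = 461 trees / 7.4 ha
Density = 62 trees/ha

62


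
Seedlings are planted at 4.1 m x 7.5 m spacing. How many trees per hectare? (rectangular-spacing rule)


Formula: TPH = 10000 m^2/ha / (spacing_x * spacing_y)
Area per tree = 4.1 m * 7.5 m = 30.75 m^2
TPH = 10000 / 30.75 = 325 trees/ha

325


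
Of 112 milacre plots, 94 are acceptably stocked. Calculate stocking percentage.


Formula: Stocking % = stocked plots / total plots * 100
Stocking = 94 / 112 * 100
Stocking = 0.8393 * 100 = 83.9%

83.9


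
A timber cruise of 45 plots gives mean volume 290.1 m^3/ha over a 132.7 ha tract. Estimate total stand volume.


Formula: Total Volume = Mean Volume per ha * Total Area
Total Volume = 290.1 m^3/ha * 132.7 ha
Total Volume = 38496 m^3

38496


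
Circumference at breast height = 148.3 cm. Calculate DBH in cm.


Formula: DBH = C / pi
DBH = 148.3 / pi
pi = 3.14159...
DBH = 47.2 cm

47.2


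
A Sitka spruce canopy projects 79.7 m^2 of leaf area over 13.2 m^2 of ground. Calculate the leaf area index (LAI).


Formula: LAI = total leaf area / ground area  (dimensionless)
LAI = 79.7 m^2 / 13.2 m^2
LAI = 6.04

6.04


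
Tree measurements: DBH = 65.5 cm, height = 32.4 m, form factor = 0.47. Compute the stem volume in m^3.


Formula: V = pi * (DBH/200)^2 * H * ff
Radius = DBH/200 = 65.5/200 = 0.3275 m
Radius^2 = 0.3275^2 = 0.10725625 m^2
V = pi * 0.10725625 * 32.4 * 0.47
V = 5.131 m^3

5.131


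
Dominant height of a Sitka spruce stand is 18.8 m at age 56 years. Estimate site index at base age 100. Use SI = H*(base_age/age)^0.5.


Formula: SI = H_dom * (base_age / age)^0.5
Age ratio = 100 / 56 = 1.78571
sqrt(age_ratio) = 1.33631
SI = 18.8 * 1.33631 = 25.1 m

25.1


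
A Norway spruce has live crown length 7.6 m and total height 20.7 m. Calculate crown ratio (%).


Formula: Crown Ratio = (Crown Length / Total Height) * 100
CR = (7.6 m / 20.7 m) * 100
CR = 0.3671 * 100 = 36.7%

36.7


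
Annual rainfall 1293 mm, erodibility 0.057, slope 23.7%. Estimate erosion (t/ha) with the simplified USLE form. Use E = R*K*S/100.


Formula: E = R * K * S / 100  (simplified USLE)
R * K = 1293 * 0.057 = 73.701
E = 73.701 * 23.7 / 100 = 17.47 t/ha

17.47


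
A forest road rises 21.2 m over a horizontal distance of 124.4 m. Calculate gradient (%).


Formula: Gradient = rise / run * 100
Gradient = 21.2 / 124.4 * 100 = 17.0%

17.0


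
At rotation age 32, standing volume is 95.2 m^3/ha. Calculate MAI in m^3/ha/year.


Formula: MAI = Total Volume / Stand Age
MAI = 95.2 m^3/ha / 32 years
MAI = 2.98 m^3/ha/year

2.98


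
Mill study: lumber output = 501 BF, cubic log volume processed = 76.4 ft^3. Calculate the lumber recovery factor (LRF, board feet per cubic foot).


Formula: LRF = Lumber Output (BF) / Log Input (ft^3)
LRF = 501 BF / 76.4 ft^3
LRF = 6.56 BF/ft^3

6.56


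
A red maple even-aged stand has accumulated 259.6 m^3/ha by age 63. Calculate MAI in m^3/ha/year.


Formula: MAI = Total Volume / Stand Age
MAI = 259.6 m^3/ha / 63 years
MAI = 4.12 m^3/ha/year

4.12


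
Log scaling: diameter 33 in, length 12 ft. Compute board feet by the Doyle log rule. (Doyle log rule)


Doyle: BF = (D - 4)^2 * L / 16
Adjusted diameter = 33 - 4 = 29 in
(D-4)^2 = 29^2 = 841
BF = 841 * 12 / 16 = 631 BF

631


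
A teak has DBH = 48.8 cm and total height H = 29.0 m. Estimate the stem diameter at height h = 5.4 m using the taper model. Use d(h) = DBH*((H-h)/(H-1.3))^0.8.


Taper: d(h) = DBH * ((H - h) / (H - 1.3))^0.8
Numerator = H - h = 29.0 - 5.4 = 23.6 m
Denominator = H - 1.3 = 29.0 - 1.3 = 27.7 m
Ratio = 23.6 / 27.7 = 0.85199
d = 48.8 * 0.85199^0.8 = 42.9 cm

42.9


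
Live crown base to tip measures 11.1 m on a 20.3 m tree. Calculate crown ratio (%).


Formula: Crown Ratio = (Crown Length / Total Height) * 100
CR = (11.1 m / 20.3 m) * 100
CR = 0.5468 * 100 = 54.7%

54.7


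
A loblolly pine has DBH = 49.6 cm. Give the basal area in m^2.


Formula: BA = pi * (DBH/2)^2 / 10000  (cm^2 to m^2)
Radius = DBH/2 = 49.6/2 = 24.8 cm
BA = pi * 24.8^2 / 10000
   = 1932.2051 cm^2 / 10000
   = 0.1932 m^2

0.1932


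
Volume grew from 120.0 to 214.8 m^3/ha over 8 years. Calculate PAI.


Formula: PAI = (V_T2 - V_T1) / (T2 - T1)
Volume increment = 214.8 - 120.0 = 94.8 m^3/ha
PAI = 94.8 / 8 = 11.85 m^3/ha/year

11.85


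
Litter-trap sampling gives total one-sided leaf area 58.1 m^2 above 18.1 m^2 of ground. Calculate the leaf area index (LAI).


Formula: LAI = total leaf area / ground area  (dimensionless)
LAI = 58.1 m^2 / 18.1 m^2
LAI = 3.21

3.21


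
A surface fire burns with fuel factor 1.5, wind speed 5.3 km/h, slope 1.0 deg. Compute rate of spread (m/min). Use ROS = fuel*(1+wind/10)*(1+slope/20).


Formula: ROS = fuel * (1 + wind/10) * (1 + slope/20)
Wind factor = 1 + 5.3/10 = 1.53
Slope factor = 1 + 1.0/20 = 1.05
ROS = 1.5 * 1.53 * 1.05 = 2.41 m/min

2.41


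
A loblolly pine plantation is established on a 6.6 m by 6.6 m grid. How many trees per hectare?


Formula: TPH = 10000 m^2/ha / (spacing_x * spacing_y)
Area per tree = 6.6 m * 6.6 m = 43.56 m^2
TPH = 10000 / 43.56 = 230 trees/ha

230


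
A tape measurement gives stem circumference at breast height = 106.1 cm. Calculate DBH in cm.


Formula: DBH = C / pi
DBH = 106.1 / pi
pi = 3.14159...
DBH = 33.8 cm

33.8


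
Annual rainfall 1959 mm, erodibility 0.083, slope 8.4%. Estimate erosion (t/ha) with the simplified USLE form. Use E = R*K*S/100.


Formula: E = R * K * S / 100  (simplified USLE)
R * K = 1959 * 0.083 = 162.597
E = 162.597 * 8.4 / 100 = 13.66 t/ha

13.66


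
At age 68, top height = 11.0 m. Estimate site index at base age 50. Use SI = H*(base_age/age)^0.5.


Formula: SI = H_dom * (base_age / age)^0.5
Age ratio = 50 / 68 = 0.73529
sqrt(age_ratio) = 0.85749
SI = 11.0 * 0.85749 = 9.4 m

9.4


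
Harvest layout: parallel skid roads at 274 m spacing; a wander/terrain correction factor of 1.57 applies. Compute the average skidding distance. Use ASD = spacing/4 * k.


Formula: ASD = (spacing / 4) * correction
Uncorrected distance = spacing / 4 = 274 / 4 = 68.5 m
ASD = 68.5 * 1.57 = 108 m

108


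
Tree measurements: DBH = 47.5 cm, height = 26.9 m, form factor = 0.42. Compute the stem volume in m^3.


Formula: V = pi * (DBH/200)^2 * H * ff
Radius = DBH/200 = 47.5/200 = 0.2375 m
Radius^2 = 0.2375^2 = 0.05640625 m^2
V = pi * 0.05640625 * 26.9 * 0.42
V = 2.002 m^3

2.002


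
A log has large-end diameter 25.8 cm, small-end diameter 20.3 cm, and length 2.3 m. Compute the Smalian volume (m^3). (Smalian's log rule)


Smalian: V = (A1 + A2)/2 * L,  A = pi*(D/200)^2
A1 = pi*(25.8/200)^2 = 0.052279 m^2
A2 = pi*(20.3/200)^2 = 0.032365 m^2
V = (0.052279+0.032365)/2*2.3 = 0.0973 m^3

0.0973


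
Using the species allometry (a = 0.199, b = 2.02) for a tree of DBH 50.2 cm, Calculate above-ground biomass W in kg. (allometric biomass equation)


Formula: W = a * DBH^b  (allometric power law)
DBH^b = 50.2^2.02 = 2725.3451
W = 0.199 * 2725.3451 = 542.3 kg

542.3


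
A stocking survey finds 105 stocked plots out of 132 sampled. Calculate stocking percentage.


Formula: Stocking % = stocked plots / total plots * 100
Stocking = 105 / 132 * 100
Stocking = 0.7955 * 100 = 79.5%

79.5


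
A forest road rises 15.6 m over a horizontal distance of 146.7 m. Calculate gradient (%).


Formula: Gradient = rise / run * 100
Gradient = 15.6 / 146.7 * 100 = 10.6%

10.6


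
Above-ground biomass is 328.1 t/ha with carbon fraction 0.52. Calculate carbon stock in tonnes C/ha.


Formula: Carbon Stock = Biomass * Carbon Fraction
C = 328.1 t/ha * 0.52
C = 170.6 t C/ha

170.6


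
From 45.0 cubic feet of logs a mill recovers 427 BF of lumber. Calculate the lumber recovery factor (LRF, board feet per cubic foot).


Formula: LRF = Lumber Output (BF) / Log Input (ft^3)
LRF = 427 BF / 45.0 ft^3
LRF = 9.49 BF/ft^3

9.49


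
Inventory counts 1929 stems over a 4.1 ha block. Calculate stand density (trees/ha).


Formula: Stand Density = N_trees / Area_ha
Density = 1929 trees / 4.1 ha
Density = 470 trees/ha

470


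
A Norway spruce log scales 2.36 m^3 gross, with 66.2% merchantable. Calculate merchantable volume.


Formula: MV = V_total * (merchantable_pct / 100)
Merchantable fraction = 66.2% / 100 = 0.662
MV = 2.36 m^3 * 0.662 = 1.562 m^3

1.562


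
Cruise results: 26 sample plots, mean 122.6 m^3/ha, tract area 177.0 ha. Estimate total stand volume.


Formula: Total Volume = Mean Volume per ha * Total Area
Total Volume = 122.6 m^3/ha * 177.0 ha
Total Volume = 21700 m^3

21700


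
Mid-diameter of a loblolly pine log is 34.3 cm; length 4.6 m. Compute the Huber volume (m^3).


Huber: V = Am * L,  Am = pi*(Dm/200)^2
Am = pi*(34.3/200)^2 = 0.092401 m^2
V = 0.092401*4.6 = 0.425 m^3

0.425


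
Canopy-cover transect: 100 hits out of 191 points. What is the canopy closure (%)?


Formula: Canopy closure = covered points / total points * 100
Closure = 100 / 191 * 100
Closure = 0.5236 * 100 = 52.4%

52.4


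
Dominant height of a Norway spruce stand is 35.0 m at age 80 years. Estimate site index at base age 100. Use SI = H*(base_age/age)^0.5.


Formula: SI = H_dom * (base_age / age)^0.5
Age ratio = 100 / 80 = 1.25
sqrt(age_ratio) = 1.11803
SI = 35.0 * 1.11803 = 39.1 m

39.1


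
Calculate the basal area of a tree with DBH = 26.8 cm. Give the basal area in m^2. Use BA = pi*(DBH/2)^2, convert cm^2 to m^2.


Formula: BA = pi * (DBH/2)^2 / 10000  (cm^2 to m^2)
Radius = DBH/2 = 26.8/2 = 13.4 cm
BA = pi * 13.4^2 / 10000
   = 564.1044 cm^2 / 10000
   = 0.0564 m^2

0.0564


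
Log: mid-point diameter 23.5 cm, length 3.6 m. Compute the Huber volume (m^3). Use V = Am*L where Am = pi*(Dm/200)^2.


Huber: V = Am * L,  Am = pi*(Dm/200)^2
Am = pi*(23.5/200)^2 = 0.043374 m^2
V = 0.043374*3.6 = 0.1561 m^3

0.1561


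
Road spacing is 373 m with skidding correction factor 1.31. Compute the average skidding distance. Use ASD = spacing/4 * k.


Formula: ASD = (spacing / 4) * correction
Uncorrected distance = spacing / 4 = 373 / 4 = 93.25 m
ASD = 93.25 * 1.31 = 122 m

122


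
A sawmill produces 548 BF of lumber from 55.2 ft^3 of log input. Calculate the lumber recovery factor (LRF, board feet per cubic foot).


Formula: LRF = Lumber Output (BF) / Log Input (ft^3)
LRF = 548 BF / 55.2 ft^3
LRF = 9.93 BF/ft^3

9.93


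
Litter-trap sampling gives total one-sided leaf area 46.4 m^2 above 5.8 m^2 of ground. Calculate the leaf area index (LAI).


Formula: LAI = total leaf area / ground area  (dimensionless)
LAI = 46.4 m^2 / 5.8 m^2
LAI = 8.0

8.0


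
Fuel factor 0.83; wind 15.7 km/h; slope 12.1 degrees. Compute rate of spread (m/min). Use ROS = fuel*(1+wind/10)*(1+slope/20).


Formula: ROS = fuel * (1 + wind/10) * (1 + slope/20)
Wind factor = 1 + 15.7/10 = 2.57
Slope factor = 1 + 12.1/20 = 1.605
ROS = 0.83 * 2.57 * 1.605 = 3.42 m/min

3.42


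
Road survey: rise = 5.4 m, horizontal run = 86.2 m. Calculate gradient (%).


Formula: Gradient = rise / run * 100
Gradient = 5.4 / 86.2 * 100 = 6.3%

6.3


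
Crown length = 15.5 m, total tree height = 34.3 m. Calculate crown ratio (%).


Formula: Crown Ratio = (Crown Length / Total Height) * 100
CR = (15.5 m / 34.3 m) * 100
CR = 0.4519 * 100 = 45.2%

45.2


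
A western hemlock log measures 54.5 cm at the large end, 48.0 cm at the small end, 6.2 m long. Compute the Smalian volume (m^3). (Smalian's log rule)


Smalian: V = (A1 + A2)/2 * L,  A = pi*(D/200)^2
A1 = pi*(54.5/200)^2 = 0.233283 m^2
A2 = pi*(48.0/200)^2 = 0.180956 m^2
V = (0.233283+0.180956)/2*6.2 = 1.2841 m^3

1.2841


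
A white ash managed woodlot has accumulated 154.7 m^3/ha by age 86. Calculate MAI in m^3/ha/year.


Formula: MAI = Total Volume / Stand Age
MAI = 154.7 m^3/ha / 86 years
MAI = 1.8 m^3/ha/year

1.8


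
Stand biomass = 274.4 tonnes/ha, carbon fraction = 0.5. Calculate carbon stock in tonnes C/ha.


Formula: Carbon Stock = Biomass * Carbon Fraction
C = 274.4 t/ha * 0.5
C = 137.2 t C/ha

137.2


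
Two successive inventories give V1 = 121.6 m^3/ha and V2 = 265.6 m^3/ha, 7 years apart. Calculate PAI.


Formula: PAI = (V_T2 - V_T1) / (T2 - T1)
Volume increment = 265.6 - 121.6 = 144.0 m^3/ha
PAI = 144.0 / 7 = 20.57 m^3/ha/year

20.57


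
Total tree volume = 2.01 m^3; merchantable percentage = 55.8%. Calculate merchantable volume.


Formula: MV = V_total * (merchantable_pct / 100)
Merchantable fraction = 55.8% / 100 = 0.558
MV = 2.01 m^3 * 0.558 = 1.122 m^3

1.122


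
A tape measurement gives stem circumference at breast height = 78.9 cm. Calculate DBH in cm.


Formula: DBH = C / pi
DBH = 78.9 / pi
pi = 3.14159...
DBH = 25.1 cm

25.1


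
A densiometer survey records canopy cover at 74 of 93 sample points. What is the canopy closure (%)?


Formula: Canopy closure = covered points / total points * 100
Closure = 74 / 93 * 100
Closure = 0.7957 * 100 = 79.6%

79.6


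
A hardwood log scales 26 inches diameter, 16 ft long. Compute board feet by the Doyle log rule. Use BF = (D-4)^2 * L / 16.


Doyle: BF = (D - 4)^2 * L / 16
Adjusted diameter = 26 - 4 = 22 in
(D-4)^2 = 22^2 = 484
BF = 484 * 16 / 16 = 484 BF

484


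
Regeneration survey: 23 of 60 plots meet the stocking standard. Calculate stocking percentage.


Formula: Stocking % = stocked plots / total plots * 100
Stocking = 23 / 60 * 100
Stocking = 0.3833 * 100 = 38.3%

38.3


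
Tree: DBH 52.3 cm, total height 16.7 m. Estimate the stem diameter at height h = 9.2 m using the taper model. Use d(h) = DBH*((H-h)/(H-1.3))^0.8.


Taper: d(h) = DBH * ((H - h) / (H - 1.3))^0.8
Numerator = H - h = 16.7 - 9.2 = 7.5 m
Denominator = H - 1.3 = 16.7 - 1.3 = 15.4 m
Ratio = 7.5 / 15.4 = 0.48701
d = 52.3 * 0.48701^0.8 = 29.4 cm

29.4


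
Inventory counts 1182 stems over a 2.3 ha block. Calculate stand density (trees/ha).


Formula: Stand Density = N_trees / Area_ha
Density = 1182 trees / 2.3 ha
Density = 514 trees/ha

514


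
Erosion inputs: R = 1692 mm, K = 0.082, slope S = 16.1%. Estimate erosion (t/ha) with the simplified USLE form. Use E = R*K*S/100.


Formula: E = R * K * S / 100  (simplified USLE)
R * K = 1692 * 0.082 = 138.744
E = 138.744 * 16.1 / 100 = 22.34 t/ha

22.34


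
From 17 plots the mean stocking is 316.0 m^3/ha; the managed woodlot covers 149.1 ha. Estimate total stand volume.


Formula: Total Volume = Mean Volume per ha * Total Area
Total Volume = 316.0 m^3/ha * 149.1 ha
Total Volume = 47116 m^3

47116


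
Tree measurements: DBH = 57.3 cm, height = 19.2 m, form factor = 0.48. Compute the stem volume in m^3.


Formula: V = pi * (DBH/200)^2 * H * ff
Radius = DBH/200 = 57.3/200 = 0.2865 m
Radius^2 = 0.2865^2 = 0.08208225 m^2
V = pi * 0.08208225 * 19.2 * 0.48
V = 2.377 m^3

2.377


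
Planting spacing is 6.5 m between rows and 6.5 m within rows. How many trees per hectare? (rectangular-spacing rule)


Formula: TPH = 10000 m^2/ha / (spacing_x * spacing_y)
Area per tree = 6.5 m * 6.5 m = 42.25 m^2
TPH = 10000 / 42.25 = 237 trees/ha

237


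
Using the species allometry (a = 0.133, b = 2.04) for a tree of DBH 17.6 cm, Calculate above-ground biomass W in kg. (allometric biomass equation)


Formula: W = a * DBH^b  (allometric power law)
DBH^b = 17.6^2.04 = 347.4128
W = 0.133 * 347.4128 = 46.2 kg

46.2


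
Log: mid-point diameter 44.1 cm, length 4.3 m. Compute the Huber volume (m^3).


Huber: V = Am * L,  Am = pi*(Dm/200)^2
Am = pi*(44.1/200)^2 = 0.152745 m^2
V = 0.152745*4.3 = 0.6568 m^3

0.6568


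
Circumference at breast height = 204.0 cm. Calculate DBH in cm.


Formula: DBH = C / pi
DBH = 204.0 / pi
pi = 3.14159...
DBH = 64.9 cm

64.9


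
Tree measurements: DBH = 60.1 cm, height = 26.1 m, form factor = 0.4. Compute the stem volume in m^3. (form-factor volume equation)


Formula: V = pi * (DBH/200)^2 * H * ff
Radius = DBH/200 = 60.1/200 = 0.3005 m
Radius^2 = 0.3005^2 = 0.09030025 m^2
V = pi * 0.09030025 * 26.1 * 0.4
V = 2.962 m^3

2.962


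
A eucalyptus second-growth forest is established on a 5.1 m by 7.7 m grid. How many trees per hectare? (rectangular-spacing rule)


Formula: TPH = 10000 m^2/ha / (spacing_x * spacing_y)
Area per tree = 5.1 m * 7.7 m = 39.27 m^2
TPH = 10000 / 39.27 = 255 trees/ha

255


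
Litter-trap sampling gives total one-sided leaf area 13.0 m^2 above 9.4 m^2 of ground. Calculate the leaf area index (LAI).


Formula: LAI = total leaf area / ground area  (dimensionless)
LAI = 13.0 m^2 / 9.4 m^2
LAI = 1.38

1.38


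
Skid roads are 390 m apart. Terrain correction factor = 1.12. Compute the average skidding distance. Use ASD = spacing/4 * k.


Formula: ASD = (spacing / 4) * correction
Uncorrected distance = spacing / 4 = 390 / 4 = 97.5 m
ASD = 97.5 * 1.12 = 109 m

109


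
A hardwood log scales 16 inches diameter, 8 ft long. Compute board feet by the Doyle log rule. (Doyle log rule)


Doyle: BF = (D - 4)^2 * L / 16
Adjusted diameter = 16 - 4 = 12 in
(D-4)^2 = 12^2 = 144
BF = 144 * 8 / 16 = 72 BF

72


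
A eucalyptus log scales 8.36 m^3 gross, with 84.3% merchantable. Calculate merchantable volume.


Formula: MV = V_total * (merchantable_pct / 100)
Merchantable fraction = 84.3% / 100 = 0.843
MV = 8.36 m^3 * 0.843 = 7.047 m^3

7.047


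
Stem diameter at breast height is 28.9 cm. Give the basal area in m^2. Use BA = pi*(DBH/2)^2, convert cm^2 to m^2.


Formula: BA = pi * (DBH/2)^2 / 10000  (cm^2 to m^2)
Radius = DBH/2 = 28.9/2 = 14.45 cm
BA = pi * 14.45^2 / 10000
   = 655.9724 cm^2 / 10000
   = 0.0656 m^2

0.0656


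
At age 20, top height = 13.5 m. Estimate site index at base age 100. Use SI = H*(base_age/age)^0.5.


Formula: SI = H_dom * (base_age / age)^0.5
Age ratio = 100 / 20 = 5.0
sqrt(age_ratio) = 2.23607
SI = 13.5 * 2.23607 = 30.2 m

30.2


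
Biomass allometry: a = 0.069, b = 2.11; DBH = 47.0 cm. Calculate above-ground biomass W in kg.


Formula: W = a * DBH^b  (allometric power law)
DBH^b = 47.0^2.11 = 3373.8555
W = 0.069 * 3373.8555 = 232.8 kg

232.8
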